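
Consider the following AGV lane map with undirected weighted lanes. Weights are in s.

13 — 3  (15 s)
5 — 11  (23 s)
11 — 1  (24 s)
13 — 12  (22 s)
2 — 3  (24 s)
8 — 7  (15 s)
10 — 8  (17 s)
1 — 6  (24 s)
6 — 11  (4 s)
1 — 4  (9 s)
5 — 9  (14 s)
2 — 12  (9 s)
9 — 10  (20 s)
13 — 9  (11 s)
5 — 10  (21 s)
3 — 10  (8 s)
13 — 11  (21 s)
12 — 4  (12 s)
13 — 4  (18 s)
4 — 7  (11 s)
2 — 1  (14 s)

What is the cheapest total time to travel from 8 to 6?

59 s

Settle nodes by increasing distance from 8:
8: 0
7: 15  (via 8)
10: 17  (via 8)
3: 25  (via 10)
4: 26  (via 7)
1: 35  (via 4)
9: 37  (via 10)
5: 38  (via 10)
12: 38  (via 4)
13: 40  (via 3)
2: 47  (via 12)
6: 59  (via 1)
Shortest route: 8 → 7 → 4 → 1 → 6 = 59 s.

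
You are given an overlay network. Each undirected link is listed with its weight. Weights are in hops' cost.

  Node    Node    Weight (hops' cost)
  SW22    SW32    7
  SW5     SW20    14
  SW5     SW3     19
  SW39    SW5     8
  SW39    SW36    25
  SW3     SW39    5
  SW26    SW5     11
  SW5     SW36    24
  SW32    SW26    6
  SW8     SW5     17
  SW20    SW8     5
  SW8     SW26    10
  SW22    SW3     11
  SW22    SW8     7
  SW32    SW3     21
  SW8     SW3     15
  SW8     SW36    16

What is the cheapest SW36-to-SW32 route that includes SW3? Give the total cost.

48 hops' cost

Best SW36 to SW3: SW36–SW39–SW3 costing 30
Best SW3 to SW32: SW3–SW22–SW32 costing 18
Total via SW3: 30 + 18 = 48 hops' cost.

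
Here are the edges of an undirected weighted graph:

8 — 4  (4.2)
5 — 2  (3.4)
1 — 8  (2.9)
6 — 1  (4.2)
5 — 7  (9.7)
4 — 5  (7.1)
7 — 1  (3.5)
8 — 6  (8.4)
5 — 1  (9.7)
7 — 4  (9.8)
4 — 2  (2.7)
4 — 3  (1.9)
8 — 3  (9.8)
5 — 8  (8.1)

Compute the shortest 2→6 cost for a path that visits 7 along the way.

20.2

Shortest 2→7: 2 → 4 → 7 = 12.5
Best 7 to 6: 7 → 1 → 6 costing 7.7
Total via 7: 12.5 + 7.7 = 20.2.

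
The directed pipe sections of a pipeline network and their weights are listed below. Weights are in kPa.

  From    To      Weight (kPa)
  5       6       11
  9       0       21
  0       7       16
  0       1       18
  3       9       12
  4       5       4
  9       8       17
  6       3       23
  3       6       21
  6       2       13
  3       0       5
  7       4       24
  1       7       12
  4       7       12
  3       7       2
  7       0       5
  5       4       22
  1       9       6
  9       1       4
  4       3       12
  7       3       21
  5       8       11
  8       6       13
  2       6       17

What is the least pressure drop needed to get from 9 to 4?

40 kPa

Candidate routes:
9–0–1–7–4: 21+18+12+24 = 75
9–1–7–4: 4+12+24 = 40
9–0–7–4: 21+16+24 = 61
9–8–6–3–7–4: 17+13+23+2+24 = 79
The minimum is 40 kPa via 9–1–7–4.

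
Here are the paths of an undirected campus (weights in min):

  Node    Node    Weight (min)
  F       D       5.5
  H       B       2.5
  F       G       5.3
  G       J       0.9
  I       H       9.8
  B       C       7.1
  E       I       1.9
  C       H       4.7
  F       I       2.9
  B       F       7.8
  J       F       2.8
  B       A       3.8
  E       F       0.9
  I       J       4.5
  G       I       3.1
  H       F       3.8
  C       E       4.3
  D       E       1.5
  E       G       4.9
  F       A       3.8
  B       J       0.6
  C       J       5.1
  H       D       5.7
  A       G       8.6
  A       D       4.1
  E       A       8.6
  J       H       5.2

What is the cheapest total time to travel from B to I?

4.6 min

Running Dijkstra from B:
B: 0
J: 0.6  (via B)
G: 1.5  (via J)
H: 2.5  (via B)
F: 3.4  (via J)
A: 3.8  (via B)
E: 4.3  (via F)
I: 4.6  (via G)
Shortest route: B–J–G–I = 4.6 min.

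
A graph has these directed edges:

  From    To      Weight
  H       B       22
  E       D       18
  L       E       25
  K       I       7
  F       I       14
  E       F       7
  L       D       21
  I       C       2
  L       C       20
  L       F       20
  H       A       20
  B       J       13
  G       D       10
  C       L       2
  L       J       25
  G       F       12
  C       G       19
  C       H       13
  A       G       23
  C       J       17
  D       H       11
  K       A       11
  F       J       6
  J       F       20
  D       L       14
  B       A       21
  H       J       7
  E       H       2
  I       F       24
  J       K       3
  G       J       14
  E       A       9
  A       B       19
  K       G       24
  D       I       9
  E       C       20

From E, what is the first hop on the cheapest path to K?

Candidate routes:
E–F–J–K: 7+6+3 = 16
E–H–J–K: 2+7+3 = 12
Cheapest is E–H–J–K at 12.
So from E the first move is to H.

H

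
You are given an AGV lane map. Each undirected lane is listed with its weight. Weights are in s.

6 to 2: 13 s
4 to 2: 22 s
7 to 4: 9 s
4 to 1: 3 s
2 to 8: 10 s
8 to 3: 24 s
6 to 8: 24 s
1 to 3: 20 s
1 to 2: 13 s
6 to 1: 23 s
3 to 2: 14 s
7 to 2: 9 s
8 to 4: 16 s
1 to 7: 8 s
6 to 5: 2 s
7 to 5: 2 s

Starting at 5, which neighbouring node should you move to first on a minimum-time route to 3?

7

Compare a few routes:
5 → 6 → 2 → 3: 2+13+14 = 29
5 → 7 → 1 → 3: 2+8+20 = 30
5 → 7 → 2 → 3: 2+9+14 = 25
The minimum is 25 s via 5 → 7 → 2 → 3.
So from 5 the first move is to 7.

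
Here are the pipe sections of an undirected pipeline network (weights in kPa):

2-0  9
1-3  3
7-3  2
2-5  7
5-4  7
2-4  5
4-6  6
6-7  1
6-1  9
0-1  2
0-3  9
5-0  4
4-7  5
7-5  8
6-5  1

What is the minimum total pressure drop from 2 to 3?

11 kPa

Compare a few routes:
2 - 4 - 7 - 3: 5+5+2 = 12
2 - 5 - 6 - 7 - 3: 7+1+1+2 = 11
The minimum is 11 kPa via 2 - 5 - 6 - 7 - 3.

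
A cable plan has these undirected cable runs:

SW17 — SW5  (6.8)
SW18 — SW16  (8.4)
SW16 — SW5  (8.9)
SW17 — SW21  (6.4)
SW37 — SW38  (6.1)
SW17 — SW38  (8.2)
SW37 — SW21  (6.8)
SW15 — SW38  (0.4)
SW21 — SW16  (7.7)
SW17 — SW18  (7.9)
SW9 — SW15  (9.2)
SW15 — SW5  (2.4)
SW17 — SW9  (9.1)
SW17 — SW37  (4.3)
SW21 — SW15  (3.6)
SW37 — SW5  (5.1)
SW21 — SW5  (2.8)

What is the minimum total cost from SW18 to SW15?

Compare a few routes:
SW18–SW17–SW5–SW15: 7.9+6.8+2.4 = 17.1
SW18–SW17–SW38–SW15: 7.9+8.2+0.4 = 16.5
SW18–SW17–SW21–SW15: 7.9+6.4+3.6 = 17.9
Cheapest is SW18–SW17–SW38–SW15 at 16.5.

16.5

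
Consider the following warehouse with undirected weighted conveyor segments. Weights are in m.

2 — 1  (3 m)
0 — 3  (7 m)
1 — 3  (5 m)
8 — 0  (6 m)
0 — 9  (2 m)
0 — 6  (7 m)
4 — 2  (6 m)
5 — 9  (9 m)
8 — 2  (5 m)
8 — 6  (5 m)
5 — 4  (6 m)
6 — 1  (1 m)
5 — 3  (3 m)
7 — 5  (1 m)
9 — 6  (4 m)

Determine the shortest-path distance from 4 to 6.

10 m

Enumerating some paths:
4–5–3–1–6: 6+3+5+1 = 15
4–2–1–6: 6+3+1 = 10
Cheapest is 4–2–1–6 at 10 m.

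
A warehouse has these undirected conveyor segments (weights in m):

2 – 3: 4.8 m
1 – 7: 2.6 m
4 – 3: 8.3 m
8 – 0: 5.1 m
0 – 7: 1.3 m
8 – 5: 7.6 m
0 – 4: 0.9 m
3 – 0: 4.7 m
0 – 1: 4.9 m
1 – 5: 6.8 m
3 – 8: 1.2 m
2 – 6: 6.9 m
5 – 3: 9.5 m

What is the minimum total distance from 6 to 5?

Candidate routes:
6–2–3–5: 6.9+4.8+9.5 = 21.2
6–2–3–8–5: 6.9+4.8+1.2+7.6 = 20.5
The minimum is 20.5 m via 6–2–3–8–5.

20.5 m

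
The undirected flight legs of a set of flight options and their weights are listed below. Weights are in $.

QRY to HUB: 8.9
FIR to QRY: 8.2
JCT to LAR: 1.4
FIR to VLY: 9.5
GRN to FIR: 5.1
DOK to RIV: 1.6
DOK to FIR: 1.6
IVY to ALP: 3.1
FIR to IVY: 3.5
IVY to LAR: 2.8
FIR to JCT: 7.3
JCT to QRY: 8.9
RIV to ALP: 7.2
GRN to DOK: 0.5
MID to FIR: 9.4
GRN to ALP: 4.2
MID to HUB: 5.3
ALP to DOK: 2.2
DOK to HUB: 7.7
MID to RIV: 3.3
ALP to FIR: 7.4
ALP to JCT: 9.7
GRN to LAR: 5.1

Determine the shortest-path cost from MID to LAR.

$10.5

Candidate routes:
MID → RIV → DOK → GRN → LAR: 3.3+1.6+0.5+5.1 = 10.5
MID → RIV → DOK → FIR → IVY → LAR: 3.3+1.6+1.6+3.5+2.8 = 12.8
MID → RIV → DOK → ALP → IVY → LAR: 3.3+1.6+2.2+3.1+2.8 = 13
Cheapest is MID → RIV → DOK → GRN → LAR at $10.5.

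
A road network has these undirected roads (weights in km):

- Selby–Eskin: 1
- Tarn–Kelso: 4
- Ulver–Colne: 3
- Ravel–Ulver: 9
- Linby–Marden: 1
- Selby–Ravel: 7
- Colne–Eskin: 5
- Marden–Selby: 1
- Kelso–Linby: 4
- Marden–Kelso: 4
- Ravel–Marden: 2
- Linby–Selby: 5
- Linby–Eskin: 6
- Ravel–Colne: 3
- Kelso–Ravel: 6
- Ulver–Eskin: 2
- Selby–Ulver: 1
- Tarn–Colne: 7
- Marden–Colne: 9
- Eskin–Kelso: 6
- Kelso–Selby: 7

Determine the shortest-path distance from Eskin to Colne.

5 km

Shortest distances from Eskin:
Eskin: 0
Selby: 1  (via Eskin)
Ulver: 2  (via Eskin)
Marden: 2  (via Selby)
Linby: 3  (via Marden)
Ravel: 4  (via Marden)
Colne: 5  (via Eskin)
Shortest route: Eskin → Colne = 5 km.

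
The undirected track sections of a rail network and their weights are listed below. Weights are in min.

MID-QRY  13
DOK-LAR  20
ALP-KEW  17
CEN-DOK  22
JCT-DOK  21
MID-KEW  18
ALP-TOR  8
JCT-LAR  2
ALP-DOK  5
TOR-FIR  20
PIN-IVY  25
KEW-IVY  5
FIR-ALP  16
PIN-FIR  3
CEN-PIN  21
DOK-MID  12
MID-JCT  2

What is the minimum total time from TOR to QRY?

Compare a few routes:
TOR - ALP - DOK - MID - QRY: 8+5+12+13 = 38
TOR - ALP - DOK - LAR - JCT - MID - QRY: 8+5+20+2+2+13 = 50
TOR - ALP - DOK - JCT - MID - QRY: 8+5+21+2+13 = 49
TOR - ALP - KEW - MID - QRY: 8+17+18+13 = 56
The minimum is 38 min via TOR - ALP - DOK - MID - QRY.

38 min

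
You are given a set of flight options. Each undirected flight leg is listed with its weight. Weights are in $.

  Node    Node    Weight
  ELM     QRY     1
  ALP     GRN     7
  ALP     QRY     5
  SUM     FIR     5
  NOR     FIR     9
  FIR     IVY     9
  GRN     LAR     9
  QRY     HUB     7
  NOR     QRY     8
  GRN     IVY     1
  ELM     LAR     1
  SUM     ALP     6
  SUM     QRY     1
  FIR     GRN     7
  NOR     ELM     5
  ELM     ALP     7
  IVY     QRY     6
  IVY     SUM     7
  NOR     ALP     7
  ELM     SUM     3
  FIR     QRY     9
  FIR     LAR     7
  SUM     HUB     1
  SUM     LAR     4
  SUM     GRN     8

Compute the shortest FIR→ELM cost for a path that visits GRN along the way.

$15

Best FIR to GRN: FIR → GRN costing 7
Shortest GRN→ELM: GRN → IVY → QRY → ELM = 8
Total via GRN: 7 + 8 = $15.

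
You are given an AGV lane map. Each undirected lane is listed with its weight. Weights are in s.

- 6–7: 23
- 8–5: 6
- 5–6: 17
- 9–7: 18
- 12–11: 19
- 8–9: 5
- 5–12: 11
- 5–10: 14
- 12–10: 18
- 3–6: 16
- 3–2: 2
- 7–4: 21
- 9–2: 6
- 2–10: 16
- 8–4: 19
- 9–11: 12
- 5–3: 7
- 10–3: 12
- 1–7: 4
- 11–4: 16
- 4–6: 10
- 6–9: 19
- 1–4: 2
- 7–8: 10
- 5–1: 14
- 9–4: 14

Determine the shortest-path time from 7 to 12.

Shortest distances from 7:
7: 0
1: 4  (via 7)
4: 6  (via 1)
8: 10  (via 7)
9: 15  (via 8)
5: 16  (via 8)
6: 16  (via 4)
2: 21  (via 9)
11: 22  (via 4)
3: 23  (via 5)
12: 27  (via 5)
Shortest route: 7–8–5–12 = 27 s.

27 s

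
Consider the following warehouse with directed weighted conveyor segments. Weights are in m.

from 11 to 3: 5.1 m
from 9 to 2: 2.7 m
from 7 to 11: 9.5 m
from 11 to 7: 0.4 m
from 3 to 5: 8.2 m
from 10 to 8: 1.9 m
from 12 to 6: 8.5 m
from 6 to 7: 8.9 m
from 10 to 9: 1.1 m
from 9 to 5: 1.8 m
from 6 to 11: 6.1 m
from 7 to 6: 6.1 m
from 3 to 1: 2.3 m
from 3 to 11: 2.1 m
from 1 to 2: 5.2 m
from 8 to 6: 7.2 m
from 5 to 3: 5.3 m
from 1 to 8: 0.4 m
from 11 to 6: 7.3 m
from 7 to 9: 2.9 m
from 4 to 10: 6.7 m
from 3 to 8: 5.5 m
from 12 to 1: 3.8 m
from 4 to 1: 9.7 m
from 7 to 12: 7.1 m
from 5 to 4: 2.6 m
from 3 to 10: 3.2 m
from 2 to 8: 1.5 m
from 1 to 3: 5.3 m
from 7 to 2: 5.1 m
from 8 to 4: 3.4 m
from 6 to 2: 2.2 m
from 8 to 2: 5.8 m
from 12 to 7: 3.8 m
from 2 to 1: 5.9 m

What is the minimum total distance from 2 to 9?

12.7 m

Settle nodes by increasing distance from 2:
2: 0
8: 1.5  (via 2)
4: 4.9  (via 8)
1: 5.9  (via 2)
6: 8.7  (via 8)
3: 11.2  (via 1)
10: 11.6  (via 4)
9: 12.7  (via 10)
Shortest route: 2–8–4–10–9 = 12.7 m.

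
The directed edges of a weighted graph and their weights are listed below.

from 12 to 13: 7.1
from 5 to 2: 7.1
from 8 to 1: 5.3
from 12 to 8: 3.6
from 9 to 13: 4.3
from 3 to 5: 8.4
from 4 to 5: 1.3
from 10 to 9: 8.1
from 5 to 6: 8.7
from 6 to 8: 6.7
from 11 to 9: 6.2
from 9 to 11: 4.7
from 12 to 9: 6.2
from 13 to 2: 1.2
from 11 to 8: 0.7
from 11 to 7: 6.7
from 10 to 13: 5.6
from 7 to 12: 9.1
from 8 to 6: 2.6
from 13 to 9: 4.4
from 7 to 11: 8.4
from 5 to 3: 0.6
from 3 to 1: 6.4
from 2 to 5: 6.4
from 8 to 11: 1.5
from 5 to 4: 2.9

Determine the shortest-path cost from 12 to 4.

17.6

Enumerating some paths:
12 → 9 → 13 → 2 → 5 → 4: 6.2+4.3+1.2+6.4+2.9 = 21
12 → 13 → 2 → 5 → 4: 7.1+1.2+6.4+2.9 = 17.6
Cheapest is 12 → 13 → 2 → 5 → 4 at 17.6.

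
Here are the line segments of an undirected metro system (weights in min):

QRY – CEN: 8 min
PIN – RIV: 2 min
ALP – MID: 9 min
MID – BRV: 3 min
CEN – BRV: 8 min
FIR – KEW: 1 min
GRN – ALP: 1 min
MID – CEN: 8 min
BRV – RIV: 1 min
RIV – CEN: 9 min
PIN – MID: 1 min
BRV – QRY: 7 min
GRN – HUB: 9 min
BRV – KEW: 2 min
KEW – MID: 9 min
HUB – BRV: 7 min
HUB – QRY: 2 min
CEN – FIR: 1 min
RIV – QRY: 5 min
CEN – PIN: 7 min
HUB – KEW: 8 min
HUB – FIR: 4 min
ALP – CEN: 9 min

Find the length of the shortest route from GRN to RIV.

Shortest distances from GRN:
GRN: 0
ALP: 1  (via GRN)
HUB: 9  (via GRN)
MID: 10  (via ALP)
CEN: 10  (via ALP)
QRY: 11  (via HUB)
FIR: 11  (via CEN)
PIN: 11  (via MID)
KEW: 12  (via FIR)
RIV: 13  (via PIN)
Shortest route: GRN–ALP–MID–PIN–RIV = 13 min.

13 min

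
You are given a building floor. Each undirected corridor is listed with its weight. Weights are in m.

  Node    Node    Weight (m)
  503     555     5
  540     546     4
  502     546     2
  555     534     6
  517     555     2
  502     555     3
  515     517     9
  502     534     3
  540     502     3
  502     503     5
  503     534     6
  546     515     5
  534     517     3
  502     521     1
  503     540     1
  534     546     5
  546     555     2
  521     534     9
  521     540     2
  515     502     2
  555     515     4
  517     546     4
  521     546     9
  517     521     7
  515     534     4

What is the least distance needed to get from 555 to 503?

Running Dijkstra from 555:
555: 0
517: 2  (via 555)
546: 2  (via 555)
502: 3  (via 555)
515: 4  (via 555)
521: 4  (via 502)
503: 5  (via 555)
Shortest route: 555–503 = 5 m.

5 m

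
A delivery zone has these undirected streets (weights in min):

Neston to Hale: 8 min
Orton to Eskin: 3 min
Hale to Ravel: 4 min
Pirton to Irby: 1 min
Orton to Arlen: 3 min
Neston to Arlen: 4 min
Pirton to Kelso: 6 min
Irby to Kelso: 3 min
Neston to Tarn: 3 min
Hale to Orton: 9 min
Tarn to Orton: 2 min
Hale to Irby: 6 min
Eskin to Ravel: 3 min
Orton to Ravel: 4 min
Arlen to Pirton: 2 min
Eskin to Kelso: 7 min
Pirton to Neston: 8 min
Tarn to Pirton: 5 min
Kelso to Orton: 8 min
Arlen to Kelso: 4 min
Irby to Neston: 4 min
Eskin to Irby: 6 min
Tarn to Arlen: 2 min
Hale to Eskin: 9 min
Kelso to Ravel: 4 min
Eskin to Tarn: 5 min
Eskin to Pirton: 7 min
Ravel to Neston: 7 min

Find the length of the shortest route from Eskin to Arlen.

Running Dijkstra from Eskin:
Eskin: 0
Ravel: 3  (via Eskin)
Orton: 3  (via Eskin)
Tarn: 5  (via Eskin)
Irby: 6  (via Eskin)
Arlen: 6  (via Orton)
Shortest route: Eskin → Orton → Arlen = 6 min.

6 min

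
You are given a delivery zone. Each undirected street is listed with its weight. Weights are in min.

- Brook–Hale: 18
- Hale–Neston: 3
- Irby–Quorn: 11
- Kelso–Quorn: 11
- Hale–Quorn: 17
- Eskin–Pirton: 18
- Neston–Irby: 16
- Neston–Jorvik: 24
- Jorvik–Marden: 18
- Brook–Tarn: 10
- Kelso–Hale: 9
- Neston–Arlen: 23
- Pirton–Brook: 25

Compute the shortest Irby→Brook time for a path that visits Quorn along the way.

Shortest Irby→Quorn: Irby → Quorn = 11
Best Quorn to Brook: Quorn → Hale → Brook costing 35
Total via Quorn: 11 + 35 = 46 min.

46 min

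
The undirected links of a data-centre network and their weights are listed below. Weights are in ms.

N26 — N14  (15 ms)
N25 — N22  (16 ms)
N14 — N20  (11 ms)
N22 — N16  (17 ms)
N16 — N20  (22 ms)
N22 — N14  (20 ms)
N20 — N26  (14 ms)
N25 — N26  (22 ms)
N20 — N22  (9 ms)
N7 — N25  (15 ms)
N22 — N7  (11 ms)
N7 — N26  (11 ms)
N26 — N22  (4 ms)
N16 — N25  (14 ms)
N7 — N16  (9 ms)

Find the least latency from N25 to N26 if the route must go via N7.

26 ms

Shortest N25→N7: N25 → N7 = 15
Best N7 to N26: N7 → N26 costing 11
Total via N7: 15 + 11 = 26 ms.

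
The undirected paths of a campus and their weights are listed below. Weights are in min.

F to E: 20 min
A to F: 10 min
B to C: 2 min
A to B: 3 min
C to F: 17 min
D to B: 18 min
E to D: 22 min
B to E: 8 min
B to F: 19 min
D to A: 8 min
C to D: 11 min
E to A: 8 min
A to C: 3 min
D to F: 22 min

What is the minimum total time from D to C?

Shortest distances from D:
D: 0
A: 8  (via D)
B: 11  (via A)
C: 11  (via D)
Shortest route: D–C = 11 min.

11 min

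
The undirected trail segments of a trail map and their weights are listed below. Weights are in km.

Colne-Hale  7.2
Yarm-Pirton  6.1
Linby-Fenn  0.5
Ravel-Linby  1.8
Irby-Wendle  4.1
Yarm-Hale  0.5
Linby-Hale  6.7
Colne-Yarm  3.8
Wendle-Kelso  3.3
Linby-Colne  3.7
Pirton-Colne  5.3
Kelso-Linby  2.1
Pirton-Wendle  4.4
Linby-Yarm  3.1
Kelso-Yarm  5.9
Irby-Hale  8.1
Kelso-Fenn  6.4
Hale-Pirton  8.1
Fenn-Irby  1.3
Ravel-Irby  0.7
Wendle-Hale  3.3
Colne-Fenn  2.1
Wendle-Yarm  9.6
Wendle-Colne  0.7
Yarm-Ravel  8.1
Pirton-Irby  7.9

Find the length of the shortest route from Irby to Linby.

1.8 km

Compare a few routes:
Irby - Ravel - Linby: 0.7+1.8 = 2.5
Irby - Fenn - Linby: 1.3+0.5 = 1.8
The minimum is 1.8 km via Irby - Fenn - Linby.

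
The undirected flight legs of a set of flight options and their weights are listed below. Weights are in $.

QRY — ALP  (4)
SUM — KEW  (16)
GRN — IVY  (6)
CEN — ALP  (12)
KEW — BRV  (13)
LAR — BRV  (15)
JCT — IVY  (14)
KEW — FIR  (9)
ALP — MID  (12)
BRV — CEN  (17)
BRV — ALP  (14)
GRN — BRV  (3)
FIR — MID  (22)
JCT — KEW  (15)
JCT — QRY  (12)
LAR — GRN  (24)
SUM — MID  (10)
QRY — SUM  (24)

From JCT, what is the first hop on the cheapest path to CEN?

QRY

Enumerating some paths:
JCT–QRY–ALP–CEN: 12+4+12 = 28
JCT–IVY–GRN–BRV–CEN: 14+6+3+17 = 40
Cheapest is JCT–QRY–ALP–CEN at $28.
So from JCT the first move is to QRY.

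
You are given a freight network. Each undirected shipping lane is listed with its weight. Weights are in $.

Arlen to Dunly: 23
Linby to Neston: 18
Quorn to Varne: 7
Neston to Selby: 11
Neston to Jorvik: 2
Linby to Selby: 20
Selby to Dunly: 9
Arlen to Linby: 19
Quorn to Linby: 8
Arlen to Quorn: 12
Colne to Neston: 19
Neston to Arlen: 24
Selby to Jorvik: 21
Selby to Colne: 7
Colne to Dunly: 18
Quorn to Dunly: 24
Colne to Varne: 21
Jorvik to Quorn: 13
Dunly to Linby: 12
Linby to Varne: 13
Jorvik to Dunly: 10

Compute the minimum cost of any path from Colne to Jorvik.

Shortest distances from Colne:
Colne: 0
Selby: 7  (via Colne)
Dunly: 16  (via Selby)
Neston: 18  (via Selby)
Jorvik: 20  (via Neston)
Shortest route: Colne → Selby → Neston → Jorvik = $20.

$20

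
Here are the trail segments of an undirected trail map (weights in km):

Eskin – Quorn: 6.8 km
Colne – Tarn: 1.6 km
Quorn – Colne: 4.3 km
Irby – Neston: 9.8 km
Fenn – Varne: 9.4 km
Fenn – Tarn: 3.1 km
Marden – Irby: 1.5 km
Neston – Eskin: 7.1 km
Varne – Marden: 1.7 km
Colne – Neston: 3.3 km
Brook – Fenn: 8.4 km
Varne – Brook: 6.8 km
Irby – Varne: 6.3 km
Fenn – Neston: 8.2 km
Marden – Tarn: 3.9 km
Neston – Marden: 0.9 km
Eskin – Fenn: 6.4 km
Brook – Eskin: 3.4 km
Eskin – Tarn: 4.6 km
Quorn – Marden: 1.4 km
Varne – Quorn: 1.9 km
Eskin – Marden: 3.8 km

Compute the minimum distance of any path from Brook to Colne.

Candidate routes:
Brook–Eskin–Marden–Neston–Colne: 3.4+3.8+0.9+3.3 = 11.4
Brook–Eskin–Marden–Tarn–Colne: 3.4+3.8+3.9+1.6 = 12.7
Brook–Eskin–Tarn–Colne: 3.4+4.6+1.6 = 9.6
The minimum is 9.6 km via Brook–Eskin–Tarn–Colne.

9.6 km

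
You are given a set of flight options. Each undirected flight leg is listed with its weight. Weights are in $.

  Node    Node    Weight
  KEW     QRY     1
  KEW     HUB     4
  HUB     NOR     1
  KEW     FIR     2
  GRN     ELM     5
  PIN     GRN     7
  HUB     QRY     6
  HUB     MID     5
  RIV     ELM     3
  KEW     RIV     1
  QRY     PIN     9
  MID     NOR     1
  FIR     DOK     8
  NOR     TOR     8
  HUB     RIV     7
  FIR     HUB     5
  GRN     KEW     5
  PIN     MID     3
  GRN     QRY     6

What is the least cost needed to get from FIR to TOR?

Enumerating some paths:
FIR–HUB–NOR–TOR: 5+1+8 = 14
FIR–KEW–HUB–NOR–TOR: 2+4+1+8 = 15
FIR–KEW–QRY–HUB–NOR–TOR: 2+1+6+1+8 = 18
Cheapest is FIR–HUB–NOR–TOR at $14.

$14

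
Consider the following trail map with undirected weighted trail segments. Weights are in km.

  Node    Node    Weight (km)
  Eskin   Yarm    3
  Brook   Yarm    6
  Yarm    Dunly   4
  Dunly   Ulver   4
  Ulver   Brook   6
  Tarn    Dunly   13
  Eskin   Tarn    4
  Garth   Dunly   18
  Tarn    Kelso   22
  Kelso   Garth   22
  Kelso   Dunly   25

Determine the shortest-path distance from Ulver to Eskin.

11 km

Candidate routes:
Ulver - Brook - Yarm - Eskin: 6+6+3 = 15
Ulver - Dunly - Yarm - Eskin: 4+4+3 = 11
Cheapest is Ulver - Dunly - Yarm - Eskin at 11 km.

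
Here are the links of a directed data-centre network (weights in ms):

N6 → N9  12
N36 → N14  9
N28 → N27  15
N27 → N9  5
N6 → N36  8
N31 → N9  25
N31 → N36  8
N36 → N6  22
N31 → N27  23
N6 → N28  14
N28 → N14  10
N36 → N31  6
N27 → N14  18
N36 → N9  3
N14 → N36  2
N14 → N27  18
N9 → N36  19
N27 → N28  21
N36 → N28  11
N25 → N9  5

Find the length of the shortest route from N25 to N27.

50 ms

Running Dijkstra from N25:
N25: 0
N9: 5  (via N25)
N36: 24  (via N9)
N31: 30  (via N36)
N14: 33  (via N36)
N28: 35  (via N36)
N6: 46  (via N36)
N27: 50  (via N28)
Shortest route: N25–N9–N36–N28–N27 = 50 ms.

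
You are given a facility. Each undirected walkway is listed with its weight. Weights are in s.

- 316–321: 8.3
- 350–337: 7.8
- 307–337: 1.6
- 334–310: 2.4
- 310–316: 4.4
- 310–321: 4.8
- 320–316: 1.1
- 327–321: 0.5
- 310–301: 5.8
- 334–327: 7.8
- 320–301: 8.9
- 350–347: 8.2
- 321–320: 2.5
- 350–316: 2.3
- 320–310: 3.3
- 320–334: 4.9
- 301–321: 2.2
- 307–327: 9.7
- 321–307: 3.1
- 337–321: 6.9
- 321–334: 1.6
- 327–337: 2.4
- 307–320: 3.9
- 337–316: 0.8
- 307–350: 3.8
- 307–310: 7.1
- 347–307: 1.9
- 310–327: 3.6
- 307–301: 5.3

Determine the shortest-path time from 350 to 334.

Settle nodes by increasing distance from 350:
350: 0
316: 2.3  (via 350)
337: 3.1  (via 316)
320: 3.4  (via 316)
307: 3.8  (via 350)
327: 5.5  (via 337)
347: 5.7  (via 307)
321: 5.9  (via 320)
310: 6.7  (via 316)
334: 7.5  (via 321)
Shortest route: 350 → 316 → 320 → 321 → 334 = 7.5 s.

7.5 s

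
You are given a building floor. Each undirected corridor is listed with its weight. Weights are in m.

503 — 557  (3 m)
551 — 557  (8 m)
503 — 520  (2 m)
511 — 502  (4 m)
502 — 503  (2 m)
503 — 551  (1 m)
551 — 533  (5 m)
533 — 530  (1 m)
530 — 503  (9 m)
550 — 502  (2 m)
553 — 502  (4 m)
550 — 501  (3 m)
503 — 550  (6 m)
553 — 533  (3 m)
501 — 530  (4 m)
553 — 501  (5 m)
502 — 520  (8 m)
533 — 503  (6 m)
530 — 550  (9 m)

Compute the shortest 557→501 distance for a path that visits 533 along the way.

14 m

Best 557 to 533: 557–503–533 costing 9
Shortest 533→501: 533–530–501 = 5
Total via 533: 9 + 5 = 14 m.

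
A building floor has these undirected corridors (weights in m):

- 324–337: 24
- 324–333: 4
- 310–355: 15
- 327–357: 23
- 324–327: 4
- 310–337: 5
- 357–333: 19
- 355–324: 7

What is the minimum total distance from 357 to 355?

30 m

Shortest distances from 357:
357: 0
333: 19  (via 357)
324: 23  (via 333)
327: 23  (via 357)
355: 30  (via 324)
Shortest route: 357 → 333 → 324 → 355 = 30 m.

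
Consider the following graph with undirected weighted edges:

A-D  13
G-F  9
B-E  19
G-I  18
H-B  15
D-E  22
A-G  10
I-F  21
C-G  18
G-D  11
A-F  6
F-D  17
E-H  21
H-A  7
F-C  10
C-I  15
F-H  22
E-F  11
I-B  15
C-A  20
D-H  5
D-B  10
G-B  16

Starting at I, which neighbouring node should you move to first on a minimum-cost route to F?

F

Compare a few routes:
I → C → F: 15+10 = 25
I → G → F: 18+9 = 27
I → F: 21 = 21
The minimum is 21 via I → F.
So from I the first move is to F.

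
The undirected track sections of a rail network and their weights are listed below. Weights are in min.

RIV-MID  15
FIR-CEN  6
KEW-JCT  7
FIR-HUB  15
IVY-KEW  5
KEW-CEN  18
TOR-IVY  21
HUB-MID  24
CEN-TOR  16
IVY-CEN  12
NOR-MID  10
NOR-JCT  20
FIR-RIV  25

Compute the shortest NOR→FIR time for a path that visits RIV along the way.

Best NOR to RIV: NOR → MID → RIV costing 25
Shortest RIV→FIR: RIV → FIR = 25
Total via RIV: 25 + 25 = 50 min.

50 min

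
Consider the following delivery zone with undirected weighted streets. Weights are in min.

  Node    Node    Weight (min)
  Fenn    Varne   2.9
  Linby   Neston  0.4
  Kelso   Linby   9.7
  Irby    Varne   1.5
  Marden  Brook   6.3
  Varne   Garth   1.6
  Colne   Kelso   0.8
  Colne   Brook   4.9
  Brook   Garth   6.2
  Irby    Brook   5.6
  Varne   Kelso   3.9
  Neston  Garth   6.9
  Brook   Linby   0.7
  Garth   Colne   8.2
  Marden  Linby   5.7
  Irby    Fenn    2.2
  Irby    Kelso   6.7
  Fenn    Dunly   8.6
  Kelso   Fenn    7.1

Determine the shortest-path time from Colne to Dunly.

Compare a few routes:
Colne - Kelso - Fenn - Dunly: 0.8+7.1+8.6 = 16.5
Colne - Kelso - Varne - Fenn - Dunly: 0.8+3.9+2.9+8.6 = 16.2
The minimum is 16.2 min via Colne - Kelso - Varne - Fenn - Dunly.

16.2 min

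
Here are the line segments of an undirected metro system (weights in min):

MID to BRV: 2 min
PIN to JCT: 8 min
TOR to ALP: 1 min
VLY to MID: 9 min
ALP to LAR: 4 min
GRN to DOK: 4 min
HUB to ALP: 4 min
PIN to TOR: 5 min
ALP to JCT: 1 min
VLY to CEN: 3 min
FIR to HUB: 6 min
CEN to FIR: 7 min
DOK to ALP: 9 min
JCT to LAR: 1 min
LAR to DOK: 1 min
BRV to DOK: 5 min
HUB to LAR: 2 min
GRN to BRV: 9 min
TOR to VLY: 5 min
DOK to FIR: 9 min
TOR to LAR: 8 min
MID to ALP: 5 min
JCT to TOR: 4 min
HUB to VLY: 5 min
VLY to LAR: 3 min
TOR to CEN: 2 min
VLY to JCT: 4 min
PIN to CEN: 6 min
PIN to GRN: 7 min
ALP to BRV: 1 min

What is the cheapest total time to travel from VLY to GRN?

Compare a few routes:
VLY - JCT - LAR - DOK - GRN: 4+1+1+4 = 10
VLY - LAR - DOK - GRN: 3+1+4 = 8
VLY - HUB - LAR - DOK - GRN: 5+2+1+4 = 12
Cheapest is VLY - LAR - DOK - GRN at 8 min.

8 min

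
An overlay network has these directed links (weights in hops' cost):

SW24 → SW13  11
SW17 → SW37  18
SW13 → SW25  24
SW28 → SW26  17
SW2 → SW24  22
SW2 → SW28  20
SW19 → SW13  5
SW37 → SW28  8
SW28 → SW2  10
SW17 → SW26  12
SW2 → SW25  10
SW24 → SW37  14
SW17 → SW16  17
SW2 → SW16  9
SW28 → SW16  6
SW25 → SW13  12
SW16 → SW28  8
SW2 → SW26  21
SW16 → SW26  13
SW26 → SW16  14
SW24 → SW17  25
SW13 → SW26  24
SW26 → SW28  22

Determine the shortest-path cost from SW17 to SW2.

35 hops' cost

Settle nodes by increasing distance from SW17:
SW17: 0
SW26: 12  (via SW17)
SW16: 17  (via SW17)
SW37: 18  (via SW17)
SW28: 25  (via SW16)
SW2: 35  (via SW28)
Shortest route: SW17 → SW16 → SW28 → SW2 = 35 hops' cost.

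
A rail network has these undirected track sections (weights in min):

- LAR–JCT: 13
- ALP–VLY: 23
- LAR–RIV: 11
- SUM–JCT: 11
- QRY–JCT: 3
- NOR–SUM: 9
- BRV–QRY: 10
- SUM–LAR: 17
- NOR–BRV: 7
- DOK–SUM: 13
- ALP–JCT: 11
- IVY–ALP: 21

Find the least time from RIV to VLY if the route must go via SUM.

Shortest RIV→SUM: RIV–LAR–SUM = 28
Best SUM to VLY: SUM–JCT–ALP–VLY costing 45
Total via SUM: 28 + 45 = 73 min.

73 min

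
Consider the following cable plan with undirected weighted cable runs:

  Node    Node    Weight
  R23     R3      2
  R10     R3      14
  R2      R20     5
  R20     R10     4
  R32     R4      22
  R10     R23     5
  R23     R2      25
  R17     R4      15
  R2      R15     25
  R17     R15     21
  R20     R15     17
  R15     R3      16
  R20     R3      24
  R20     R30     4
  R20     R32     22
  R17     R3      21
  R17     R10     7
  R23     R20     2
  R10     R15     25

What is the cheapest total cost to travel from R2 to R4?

Shortest distances from R2:
R2: 0
R20: 5  (via R2)
R23: 7  (via R20)
R10: 9  (via R20)
R3: 9  (via R23)
R30: 9  (via R20)
R17: 16  (via R10)
R15: 22  (via R20)
R32: 27  (via R20)
R4: 31  (via R17)
Shortest route: R2–R20–R10–R17–R4 = 31.

31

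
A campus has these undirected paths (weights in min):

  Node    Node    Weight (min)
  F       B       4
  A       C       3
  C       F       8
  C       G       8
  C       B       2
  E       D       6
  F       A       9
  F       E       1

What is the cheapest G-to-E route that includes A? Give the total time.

21 min

Best G to A: G → C → A costing 11
Shortest A→E: A → F → E = 10
Total via A: 11 + 10 = 21 min.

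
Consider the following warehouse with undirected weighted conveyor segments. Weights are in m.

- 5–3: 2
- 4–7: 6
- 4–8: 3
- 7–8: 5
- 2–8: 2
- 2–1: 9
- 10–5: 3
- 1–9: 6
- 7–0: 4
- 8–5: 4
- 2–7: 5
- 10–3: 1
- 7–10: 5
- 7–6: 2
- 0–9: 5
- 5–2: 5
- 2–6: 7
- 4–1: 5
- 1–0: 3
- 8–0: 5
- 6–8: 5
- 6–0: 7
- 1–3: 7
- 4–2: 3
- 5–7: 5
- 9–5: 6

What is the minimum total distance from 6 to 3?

Enumerating some paths:
6–7–10–3: 2+5+1 = 8
6–7–5–10–3: 2+5+3+1 = 11
6–7–5–3: 2+5+2 = 9
6–8–5–3: 5+4+2 = 11
Cheapest is 6–7–10–3 at 8 m.

8 m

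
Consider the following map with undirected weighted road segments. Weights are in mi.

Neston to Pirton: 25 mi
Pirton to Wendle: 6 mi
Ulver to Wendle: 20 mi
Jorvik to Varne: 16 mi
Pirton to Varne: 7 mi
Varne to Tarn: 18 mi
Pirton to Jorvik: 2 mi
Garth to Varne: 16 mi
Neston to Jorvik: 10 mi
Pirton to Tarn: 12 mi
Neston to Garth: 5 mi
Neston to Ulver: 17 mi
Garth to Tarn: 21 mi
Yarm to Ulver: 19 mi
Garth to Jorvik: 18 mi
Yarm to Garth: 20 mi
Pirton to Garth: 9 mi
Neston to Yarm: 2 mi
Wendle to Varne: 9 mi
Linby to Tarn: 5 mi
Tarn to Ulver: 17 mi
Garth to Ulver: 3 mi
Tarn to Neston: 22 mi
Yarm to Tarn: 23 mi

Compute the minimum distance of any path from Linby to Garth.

25 mi

Compare a few routes:
Linby–Tarn–Garth: 5+21 = 26
Linby–Tarn–Ulver–Garth: 5+17+3 = 25
Linby–Tarn–Pirton–Garth: 5+12+9 = 26
Cheapest is Linby–Tarn–Ulver–Garth at 25 mi.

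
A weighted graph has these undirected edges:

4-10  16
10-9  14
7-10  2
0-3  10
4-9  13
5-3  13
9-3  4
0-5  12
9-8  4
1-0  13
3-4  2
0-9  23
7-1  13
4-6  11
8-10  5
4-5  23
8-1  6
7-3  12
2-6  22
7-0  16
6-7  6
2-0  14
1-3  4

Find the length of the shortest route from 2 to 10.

Shortest distances from 2:
2: 0
0: 14  (via 2)
6: 22  (via 2)
3: 24  (via 0)
4: 26  (via 3)
5: 26  (via 0)
1: 27  (via 0)
7: 28  (via 6)
9: 28  (via 3)
10: 30  (via 7)
Shortest route: 2–6–7–10 = 30.

30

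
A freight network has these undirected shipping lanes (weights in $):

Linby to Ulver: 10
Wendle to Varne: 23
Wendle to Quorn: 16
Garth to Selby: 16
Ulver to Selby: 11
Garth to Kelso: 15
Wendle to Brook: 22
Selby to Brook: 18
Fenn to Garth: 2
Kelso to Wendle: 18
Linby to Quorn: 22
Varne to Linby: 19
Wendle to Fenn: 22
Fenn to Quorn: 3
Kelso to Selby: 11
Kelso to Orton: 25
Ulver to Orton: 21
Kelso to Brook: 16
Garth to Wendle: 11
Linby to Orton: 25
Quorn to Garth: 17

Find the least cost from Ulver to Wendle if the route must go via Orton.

Best Ulver to Orton: Ulver → Orton costing 21
Shortest Orton→Wendle: Orton → Kelso → Wendle = 43
Total via Orton: 21 + 43 = $64.

$64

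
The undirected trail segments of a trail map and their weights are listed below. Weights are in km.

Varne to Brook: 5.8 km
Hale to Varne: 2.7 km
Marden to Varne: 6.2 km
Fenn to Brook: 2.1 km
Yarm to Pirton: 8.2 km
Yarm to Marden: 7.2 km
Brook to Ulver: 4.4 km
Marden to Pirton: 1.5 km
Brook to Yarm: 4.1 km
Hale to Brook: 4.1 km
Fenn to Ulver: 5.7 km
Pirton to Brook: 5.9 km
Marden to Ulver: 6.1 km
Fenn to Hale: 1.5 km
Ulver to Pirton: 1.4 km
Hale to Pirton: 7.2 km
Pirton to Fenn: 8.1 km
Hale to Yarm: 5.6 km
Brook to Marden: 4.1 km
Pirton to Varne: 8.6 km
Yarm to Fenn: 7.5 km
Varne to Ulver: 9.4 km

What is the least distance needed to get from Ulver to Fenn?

5.7 km

Settle nodes by increasing distance from Ulver:
Ulver: 0
Pirton: 1.4  (via Ulver)
Marden: 2.9  (via Pirton)
Brook: 4.4  (via Ulver)
Fenn: 5.7  (via Ulver)
Shortest route: Ulver → Fenn = 5.7 km.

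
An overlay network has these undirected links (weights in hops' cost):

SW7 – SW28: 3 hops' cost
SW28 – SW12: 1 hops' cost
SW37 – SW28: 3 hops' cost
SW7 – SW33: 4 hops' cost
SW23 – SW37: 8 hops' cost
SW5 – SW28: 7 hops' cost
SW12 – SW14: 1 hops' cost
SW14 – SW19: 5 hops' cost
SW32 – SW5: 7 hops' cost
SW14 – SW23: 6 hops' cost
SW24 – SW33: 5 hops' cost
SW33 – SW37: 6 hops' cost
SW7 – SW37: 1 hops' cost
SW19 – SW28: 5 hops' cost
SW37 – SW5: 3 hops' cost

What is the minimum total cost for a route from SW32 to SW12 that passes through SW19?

24 hops' cost

Best SW32 to SW19: SW32–SW5–SW37–SW28–SW19 costing 18
Shortest SW19→SW12: SW19–SW14–SW12 = 6
Total via SW19: 18 + 6 = 24 hops' cost.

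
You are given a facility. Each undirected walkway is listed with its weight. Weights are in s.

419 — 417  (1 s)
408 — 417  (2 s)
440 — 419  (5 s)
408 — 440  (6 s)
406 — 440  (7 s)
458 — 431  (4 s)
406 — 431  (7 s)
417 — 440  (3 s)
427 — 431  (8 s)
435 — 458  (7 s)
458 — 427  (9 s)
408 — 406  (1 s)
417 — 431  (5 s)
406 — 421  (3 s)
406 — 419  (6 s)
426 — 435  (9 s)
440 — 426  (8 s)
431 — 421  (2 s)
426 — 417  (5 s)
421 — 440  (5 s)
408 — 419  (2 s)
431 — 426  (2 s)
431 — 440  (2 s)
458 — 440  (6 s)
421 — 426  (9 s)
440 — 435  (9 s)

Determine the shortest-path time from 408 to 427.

Candidate routes:
408–417–431–427: 2+5+8 = 15
408–417–440–431–427: 2+3+2+8 = 15
408–406–421–431–427: 1+3+2+8 = 14
408–419–417–440–431–427: 2+1+3+2+8 = 16
The minimum is 14 s via 408–406–421–431–427.

14 s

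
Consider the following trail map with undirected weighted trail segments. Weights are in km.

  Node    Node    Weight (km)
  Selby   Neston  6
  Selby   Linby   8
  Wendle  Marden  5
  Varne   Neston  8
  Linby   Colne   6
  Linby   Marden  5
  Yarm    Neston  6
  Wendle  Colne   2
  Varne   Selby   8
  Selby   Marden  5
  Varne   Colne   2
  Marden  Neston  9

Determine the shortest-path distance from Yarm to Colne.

Compare a few routes:
Yarm–Neston–Varne–Colne: 6+8+2 = 16
Yarm–Neston–Marden–Wendle–Colne: 6+9+5+2 = 22
The minimum is 16 km via Yarm–Neston–Varne–Colne.

16 km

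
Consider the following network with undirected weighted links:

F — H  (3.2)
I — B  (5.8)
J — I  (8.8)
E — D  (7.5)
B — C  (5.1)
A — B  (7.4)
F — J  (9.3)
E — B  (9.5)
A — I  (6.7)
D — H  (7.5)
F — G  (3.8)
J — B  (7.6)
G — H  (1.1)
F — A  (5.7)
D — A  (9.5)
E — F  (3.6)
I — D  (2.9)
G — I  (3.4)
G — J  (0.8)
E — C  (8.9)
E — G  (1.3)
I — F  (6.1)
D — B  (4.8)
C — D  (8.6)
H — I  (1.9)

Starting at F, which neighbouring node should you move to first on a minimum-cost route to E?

E

Compare a few routes:
F–H–G–E: 3.2+1.1+1.3 = 5.6
F–G–E: 3.8+1.3 = 5.1
F–E: 3.6 = 3.6
The minimum is 3.6 via F–E.
So from F the first move is to E.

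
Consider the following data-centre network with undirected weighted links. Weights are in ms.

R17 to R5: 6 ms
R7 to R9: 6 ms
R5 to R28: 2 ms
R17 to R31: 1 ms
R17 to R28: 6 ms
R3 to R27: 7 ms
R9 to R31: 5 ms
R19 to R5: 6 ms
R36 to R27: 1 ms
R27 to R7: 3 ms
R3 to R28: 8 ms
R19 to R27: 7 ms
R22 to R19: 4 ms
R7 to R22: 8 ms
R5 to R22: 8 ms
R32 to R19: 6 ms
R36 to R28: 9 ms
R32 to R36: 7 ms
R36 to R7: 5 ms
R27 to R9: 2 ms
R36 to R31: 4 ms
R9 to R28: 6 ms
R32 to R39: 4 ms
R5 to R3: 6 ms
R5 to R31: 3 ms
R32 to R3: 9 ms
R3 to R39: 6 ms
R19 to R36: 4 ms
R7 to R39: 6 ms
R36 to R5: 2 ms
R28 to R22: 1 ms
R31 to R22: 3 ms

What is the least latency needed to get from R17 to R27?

6 ms

Candidate routes:
R17–R31–R5–R36–R27: 1+3+2+1 = 7
R17–R5–R36–R27: 6+2+1 = 9
R17–R31–R36–R27: 1+4+1 = 6
R17–R31–R9–R27: 1+5+2 = 8
The minimum is 6 ms via R17–R31–R36–R27.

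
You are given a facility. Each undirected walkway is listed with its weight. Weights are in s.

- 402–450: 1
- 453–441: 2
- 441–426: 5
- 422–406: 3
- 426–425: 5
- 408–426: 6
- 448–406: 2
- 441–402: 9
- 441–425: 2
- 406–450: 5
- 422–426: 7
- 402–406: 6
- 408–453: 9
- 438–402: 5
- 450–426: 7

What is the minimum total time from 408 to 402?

14 s

Shortest distances from 408:
408: 0
426: 6  (via 408)
453: 9  (via 408)
425: 11  (via 426)
441: 11  (via 426)
422: 13  (via 426)
450: 13  (via 426)
402: 14  (via 450)
Shortest route: 408–426–450–402 = 14 s.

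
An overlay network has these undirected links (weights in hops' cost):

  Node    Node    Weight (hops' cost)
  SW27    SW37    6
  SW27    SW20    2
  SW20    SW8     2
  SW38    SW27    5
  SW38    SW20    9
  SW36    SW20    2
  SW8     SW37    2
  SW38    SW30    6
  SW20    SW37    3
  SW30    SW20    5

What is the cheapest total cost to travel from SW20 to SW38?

7 hops' cost

Shortest distances from SW20:
SW20: 0
SW27: 2  (via SW20)
SW8: 2  (via SW20)
SW36: 2  (via SW20)
SW37: 3  (via SW20)
SW30: 5  (via SW20)
SW38: 7  (via SW27)
Shortest route: SW20 → SW27 → SW38 = 7 hops' cost.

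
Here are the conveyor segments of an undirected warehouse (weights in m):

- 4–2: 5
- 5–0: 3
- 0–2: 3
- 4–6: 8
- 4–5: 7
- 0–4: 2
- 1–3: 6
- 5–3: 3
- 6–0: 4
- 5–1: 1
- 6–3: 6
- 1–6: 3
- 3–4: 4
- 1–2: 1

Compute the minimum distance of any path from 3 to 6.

Running Dijkstra from 3:
3: 0
5: 3  (via 3)
1: 4  (via 5)
4: 4  (via 3)
2: 5  (via 1)
0: 6  (via 5)
6: 6  (via 3)
Shortest route: 3–6 = 6 m.

6 m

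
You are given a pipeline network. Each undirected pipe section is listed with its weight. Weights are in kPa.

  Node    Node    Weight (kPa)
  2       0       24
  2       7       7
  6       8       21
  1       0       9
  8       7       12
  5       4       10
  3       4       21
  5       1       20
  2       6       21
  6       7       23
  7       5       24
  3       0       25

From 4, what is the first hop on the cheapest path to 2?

5

Candidate routes:
4 → 5 → 7 → 2: 10+24+7 = 41
4 → 5 → 1 → 0 → 2: 10+20+9+24 = 63
4 → 3 → 0 → 2: 21+25+24 = 70
Cheapest is 4 → 5 → 7 → 2 at 41 kPa.
So from 4 the first move is to 5.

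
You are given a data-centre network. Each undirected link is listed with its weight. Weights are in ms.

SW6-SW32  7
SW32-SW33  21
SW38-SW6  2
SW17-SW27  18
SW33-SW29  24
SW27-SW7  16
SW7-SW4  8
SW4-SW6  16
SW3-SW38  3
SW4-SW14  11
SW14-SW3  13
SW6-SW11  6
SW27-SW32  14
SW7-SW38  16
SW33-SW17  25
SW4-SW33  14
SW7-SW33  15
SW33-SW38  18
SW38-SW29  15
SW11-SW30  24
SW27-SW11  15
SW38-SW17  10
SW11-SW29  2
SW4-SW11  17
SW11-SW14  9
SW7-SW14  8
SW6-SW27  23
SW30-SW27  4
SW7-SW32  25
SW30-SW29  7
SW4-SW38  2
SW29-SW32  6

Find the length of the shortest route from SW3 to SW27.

24 ms

Shortest distances from SW3:
SW3: 0
SW38: 3  (via SW3)
SW4: 5  (via SW38)
SW6: 5  (via SW38)
SW11: 11  (via SW6)
SW32: 12  (via SW6)
SW29: 13  (via SW11)
SW17: 13  (via SW38)
SW7: 13  (via SW4)
SW14: 13  (via SW3)
SW33: 19  (via SW4)
SW30: 20  (via SW29)
SW27: 24  (via SW30)
Shortest route: SW3–SW38–SW6–SW11–SW29–SW30–SW27 = 24 ms.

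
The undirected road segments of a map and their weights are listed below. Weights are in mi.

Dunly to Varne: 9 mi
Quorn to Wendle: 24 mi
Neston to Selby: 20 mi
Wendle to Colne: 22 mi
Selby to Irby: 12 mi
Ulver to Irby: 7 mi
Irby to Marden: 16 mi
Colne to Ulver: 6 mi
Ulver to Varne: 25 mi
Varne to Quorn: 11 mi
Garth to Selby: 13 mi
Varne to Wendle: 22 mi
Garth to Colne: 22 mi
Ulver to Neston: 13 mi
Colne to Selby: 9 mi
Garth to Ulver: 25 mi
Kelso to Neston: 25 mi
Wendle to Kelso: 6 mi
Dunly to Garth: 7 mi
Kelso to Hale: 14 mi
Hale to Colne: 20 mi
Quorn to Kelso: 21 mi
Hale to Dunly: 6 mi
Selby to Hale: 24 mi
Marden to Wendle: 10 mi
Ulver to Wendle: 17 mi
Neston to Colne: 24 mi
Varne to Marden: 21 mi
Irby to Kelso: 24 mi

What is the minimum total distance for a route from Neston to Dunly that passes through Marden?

Shortest Neston→Marden: Neston–Ulver–Irby–Marden = 36
Best Marden to Dunly: Marden–Varne–Dunly costing 30
Total via Marden: 36 + 30 = 66 mi.

66 mi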